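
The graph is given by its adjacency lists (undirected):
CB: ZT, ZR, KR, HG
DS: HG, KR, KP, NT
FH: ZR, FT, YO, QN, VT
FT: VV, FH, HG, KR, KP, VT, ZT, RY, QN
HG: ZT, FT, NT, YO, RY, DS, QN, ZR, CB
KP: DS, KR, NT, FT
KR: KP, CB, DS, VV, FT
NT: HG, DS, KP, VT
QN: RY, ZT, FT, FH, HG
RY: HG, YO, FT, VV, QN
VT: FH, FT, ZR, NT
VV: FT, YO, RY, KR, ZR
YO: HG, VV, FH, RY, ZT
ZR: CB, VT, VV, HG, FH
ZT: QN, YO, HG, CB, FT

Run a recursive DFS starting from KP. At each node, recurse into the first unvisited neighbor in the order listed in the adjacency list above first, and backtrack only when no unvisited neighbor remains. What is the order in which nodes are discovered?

KP → DS → HG → ZT → QN → RY → YO → VV → FT → FH → ZR → CB → KR → VT → NT

Visit KP
KP → DS
DS → HG
HG → ZT
ZT → QN
QN → RY
RY → YO
YO → VV
VV → FT
FT → FH
FH → ZR
ZR → CB
CB → KR
ZR → VT
VT → NT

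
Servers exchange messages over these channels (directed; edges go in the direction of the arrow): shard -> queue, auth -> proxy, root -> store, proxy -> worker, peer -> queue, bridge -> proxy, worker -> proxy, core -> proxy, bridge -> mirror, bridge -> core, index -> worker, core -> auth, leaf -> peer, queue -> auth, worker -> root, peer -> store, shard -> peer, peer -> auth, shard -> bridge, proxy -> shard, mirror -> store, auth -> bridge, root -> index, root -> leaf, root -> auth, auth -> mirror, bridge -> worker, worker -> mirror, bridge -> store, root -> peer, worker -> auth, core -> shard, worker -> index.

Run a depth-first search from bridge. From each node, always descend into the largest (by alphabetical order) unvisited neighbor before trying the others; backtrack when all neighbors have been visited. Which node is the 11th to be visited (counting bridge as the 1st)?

leaf

Visit bridge
bridge → worker
worker → root
root → store
root → peer
peer → queue
queue → auth
auth → proxy
proxy → shard
auth → mirror
root → leaf
root → index
bridge → core

Visit order: bridge, worker, root, store, peer, queue, auth, proxy, shard, mirror, leaf, index, core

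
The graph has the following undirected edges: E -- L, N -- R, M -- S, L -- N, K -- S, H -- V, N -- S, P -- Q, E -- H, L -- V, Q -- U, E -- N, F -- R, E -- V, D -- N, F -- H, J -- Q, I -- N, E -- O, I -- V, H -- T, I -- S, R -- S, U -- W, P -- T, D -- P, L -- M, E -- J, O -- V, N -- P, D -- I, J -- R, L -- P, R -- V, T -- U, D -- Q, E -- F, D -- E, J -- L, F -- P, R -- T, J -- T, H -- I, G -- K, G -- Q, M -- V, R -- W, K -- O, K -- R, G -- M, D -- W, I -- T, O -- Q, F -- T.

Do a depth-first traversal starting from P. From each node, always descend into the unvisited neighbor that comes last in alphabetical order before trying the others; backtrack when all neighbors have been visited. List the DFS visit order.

P, T, U, W, R, V, O, Q, J, L, N, S, M, G, K, I, H, F, E, D

Visit P
P → T
T → U
U → W
W → R
R → V
V → O
O → Q
Q → J
J → L
L → N
N → S
S → M
M → G
G → K
S → I
I → H
H → F
F → E
E → D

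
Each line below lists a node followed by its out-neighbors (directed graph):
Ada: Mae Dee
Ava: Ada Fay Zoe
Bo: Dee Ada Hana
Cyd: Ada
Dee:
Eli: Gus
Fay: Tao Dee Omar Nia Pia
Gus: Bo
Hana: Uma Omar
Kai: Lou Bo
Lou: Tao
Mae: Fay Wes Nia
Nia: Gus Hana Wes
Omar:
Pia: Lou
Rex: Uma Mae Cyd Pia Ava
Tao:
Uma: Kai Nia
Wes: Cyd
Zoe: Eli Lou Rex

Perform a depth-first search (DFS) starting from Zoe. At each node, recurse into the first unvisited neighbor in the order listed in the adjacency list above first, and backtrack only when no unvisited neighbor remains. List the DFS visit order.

Zoe, Eli, Gus, Bo, Dee, Ada, Mae, Fay, Tao, Omar, Nia, Hana, Uma, Kai, Lou, Wes, Cyd, Pia, Rex, Ava

Visit Zoe
Zoe → Eli
Eli → Gus
Gus → Bo
Bo → Dee
Bo → Ada
Ada → Mae
Mae → Fay
Fay → Tao
Fay → Omar
Fay → Nia
Nia → Hana
Hana → Uma
Uma → Kai
Kai → Lou
Nia → Wes
Wes → Cyd
Fay → Pia
Zoe → Rex
Rex → Ava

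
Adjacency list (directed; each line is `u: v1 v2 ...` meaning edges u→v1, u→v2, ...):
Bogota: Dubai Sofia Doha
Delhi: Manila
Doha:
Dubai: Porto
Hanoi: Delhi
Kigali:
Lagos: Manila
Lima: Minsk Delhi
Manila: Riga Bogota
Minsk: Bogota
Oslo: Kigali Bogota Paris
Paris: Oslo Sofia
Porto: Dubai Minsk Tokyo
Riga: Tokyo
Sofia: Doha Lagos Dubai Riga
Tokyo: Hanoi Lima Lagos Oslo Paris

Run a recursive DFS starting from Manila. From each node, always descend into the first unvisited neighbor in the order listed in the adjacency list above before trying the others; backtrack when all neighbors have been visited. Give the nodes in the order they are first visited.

Manila -> Riga -> Tokyo -> Hanoi -> Delhi -> Lima -> Minsk -> Bogota -> Dubai -> Porto -> Sofia -> Doha -> Lagos -> Oslo -> Kigali -> Paris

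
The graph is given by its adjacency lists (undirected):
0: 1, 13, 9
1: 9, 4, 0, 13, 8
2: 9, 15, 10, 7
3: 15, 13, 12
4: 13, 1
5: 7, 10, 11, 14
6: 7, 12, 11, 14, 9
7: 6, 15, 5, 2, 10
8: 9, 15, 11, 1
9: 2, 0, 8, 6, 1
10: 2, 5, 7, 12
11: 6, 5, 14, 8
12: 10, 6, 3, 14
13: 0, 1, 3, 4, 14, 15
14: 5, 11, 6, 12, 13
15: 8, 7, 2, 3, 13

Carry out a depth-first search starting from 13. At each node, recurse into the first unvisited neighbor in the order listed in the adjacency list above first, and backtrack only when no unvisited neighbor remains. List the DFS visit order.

Visit 13
13 → 0
0 → 1
1 → 9
9 → 2
2 → 15
15 → 8
8 → 11
11 → 6
6 → 7
7 → 5
5 → 10
10 → 12
12 → 3
12 → 14
1 → 4

13, 0, 1, 9, 2, 15, 8, 11, 6, 7, 5, 10, 12, 3, 14, 4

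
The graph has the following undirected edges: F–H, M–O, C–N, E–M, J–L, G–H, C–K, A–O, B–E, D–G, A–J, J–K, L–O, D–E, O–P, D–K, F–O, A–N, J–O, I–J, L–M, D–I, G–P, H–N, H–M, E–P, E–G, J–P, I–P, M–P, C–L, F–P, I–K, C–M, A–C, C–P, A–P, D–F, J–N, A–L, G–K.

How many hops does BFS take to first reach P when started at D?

2

Level 0: D
Level 1: E, F, G, I, K
Level 2: B, C, H, J, M, O, P
Level 3: A, L, N
P first appears at level 2.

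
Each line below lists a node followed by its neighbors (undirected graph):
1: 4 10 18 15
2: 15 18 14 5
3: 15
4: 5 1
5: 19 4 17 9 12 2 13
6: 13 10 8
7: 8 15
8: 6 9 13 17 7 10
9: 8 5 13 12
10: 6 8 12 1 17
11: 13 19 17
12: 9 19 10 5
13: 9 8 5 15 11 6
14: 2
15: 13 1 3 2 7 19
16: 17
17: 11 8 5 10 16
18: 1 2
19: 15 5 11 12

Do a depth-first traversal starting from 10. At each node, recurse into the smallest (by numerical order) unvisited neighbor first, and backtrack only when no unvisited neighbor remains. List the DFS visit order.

10, 1, 4, 5, 2, 14, 15, 3, 7, 8, 6, 13, 9, 12, 19, 11, 17, 16, 18

Visit 10
10 → 1
1 → 4
4 → 5
5 → 2
2 → 14
2 → 15
15 → 3
15 → 7
7 → 8
8 → 6
6 → 13
13 → 9
9 → 12
12 → 19
19 → 11
11 → 17
17 → 16
2 → 18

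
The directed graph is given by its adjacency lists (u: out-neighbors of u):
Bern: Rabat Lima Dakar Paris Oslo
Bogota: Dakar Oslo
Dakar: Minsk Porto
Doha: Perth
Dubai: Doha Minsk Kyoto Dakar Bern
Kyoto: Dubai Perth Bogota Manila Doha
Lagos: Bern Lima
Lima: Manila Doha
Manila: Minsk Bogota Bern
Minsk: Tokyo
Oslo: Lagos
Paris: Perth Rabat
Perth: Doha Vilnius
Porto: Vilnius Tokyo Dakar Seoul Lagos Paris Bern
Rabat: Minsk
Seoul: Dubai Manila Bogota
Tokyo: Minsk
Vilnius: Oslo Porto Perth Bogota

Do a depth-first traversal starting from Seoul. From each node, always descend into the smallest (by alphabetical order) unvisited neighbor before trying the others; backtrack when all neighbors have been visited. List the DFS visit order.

Visit Seoul
Seoul → Bogota
Bogota → Dakar
Dakar → Minsk
Minsk → Tokyo
Dakar → Porto
Porto → Bern
Bern → Lima
Lima → Doha
Doha → Perth
Perth → Vilnius
Vilnius → Oslo
Oslo → Lagos
Lima → Manila
Bern → Paris
Paris → Rabat
Seoul → Dubai
Dubai → Kyoto

Seoul, Bogota, Dakar, Minsk, Tokyo, Porto, Bern, Lima, Doha, Perth, Vilnius, Oslo, Lagos, Manila, Paris, Rabat, Dubai, Kyoto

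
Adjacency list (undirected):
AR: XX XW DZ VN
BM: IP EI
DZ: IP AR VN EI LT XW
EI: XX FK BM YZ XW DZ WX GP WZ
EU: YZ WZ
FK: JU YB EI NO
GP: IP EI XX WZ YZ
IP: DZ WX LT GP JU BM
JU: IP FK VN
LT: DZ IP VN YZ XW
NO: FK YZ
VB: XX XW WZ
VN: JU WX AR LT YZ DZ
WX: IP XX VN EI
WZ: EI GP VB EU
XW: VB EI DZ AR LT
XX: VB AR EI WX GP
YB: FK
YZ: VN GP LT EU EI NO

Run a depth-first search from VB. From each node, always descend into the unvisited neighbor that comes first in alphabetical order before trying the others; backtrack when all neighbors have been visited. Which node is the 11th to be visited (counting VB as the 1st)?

NO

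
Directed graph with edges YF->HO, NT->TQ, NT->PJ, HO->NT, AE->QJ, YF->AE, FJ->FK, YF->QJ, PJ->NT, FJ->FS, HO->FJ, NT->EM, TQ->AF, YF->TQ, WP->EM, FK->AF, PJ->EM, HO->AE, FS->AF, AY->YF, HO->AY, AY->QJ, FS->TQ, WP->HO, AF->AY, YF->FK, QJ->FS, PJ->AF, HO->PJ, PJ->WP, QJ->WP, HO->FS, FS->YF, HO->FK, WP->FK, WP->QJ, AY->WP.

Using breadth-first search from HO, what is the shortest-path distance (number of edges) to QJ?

2

Level 0: HO
Level 1: AE, AY, FJ, FK, FS, NT, PJ
Level 2: AF, EM, QJ, TQ, WP, YF
QJ first appears at level 2.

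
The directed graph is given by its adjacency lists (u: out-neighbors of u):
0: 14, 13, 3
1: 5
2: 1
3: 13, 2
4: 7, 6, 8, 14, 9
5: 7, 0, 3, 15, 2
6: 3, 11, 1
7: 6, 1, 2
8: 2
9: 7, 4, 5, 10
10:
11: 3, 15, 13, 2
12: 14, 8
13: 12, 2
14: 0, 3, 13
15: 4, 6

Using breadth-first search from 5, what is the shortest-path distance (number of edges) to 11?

3

Level 0: 5
Level 1: 0, 2, 3, 7, 15
Level 2: 1, 4, 6, 13, 14
Level 3: 8, 9, 11, 12
Level 4: 10
11 first appears at level 3.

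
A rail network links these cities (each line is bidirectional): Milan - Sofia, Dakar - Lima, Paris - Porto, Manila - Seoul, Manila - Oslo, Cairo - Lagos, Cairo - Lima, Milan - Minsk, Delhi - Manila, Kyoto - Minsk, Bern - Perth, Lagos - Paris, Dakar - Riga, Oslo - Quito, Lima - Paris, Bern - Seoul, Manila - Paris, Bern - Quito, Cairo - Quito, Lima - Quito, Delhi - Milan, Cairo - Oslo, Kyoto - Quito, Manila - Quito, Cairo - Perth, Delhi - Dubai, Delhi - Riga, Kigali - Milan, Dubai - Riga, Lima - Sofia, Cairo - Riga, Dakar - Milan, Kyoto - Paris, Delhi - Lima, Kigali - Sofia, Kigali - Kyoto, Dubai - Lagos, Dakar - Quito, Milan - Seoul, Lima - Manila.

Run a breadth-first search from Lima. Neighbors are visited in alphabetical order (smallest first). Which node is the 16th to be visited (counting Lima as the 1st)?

Kyoto

Visit Lima; enqueue Cairo, Dakar, Delhi, Manila, Paris, Quito, Sofia → queue [Cairo, Dakar, Delhi, Manila, Paris, Quito, Sofia]
Visit Cairo; enqueue Lagos, Oslo, Perth, Riga → queue [Dakar, Delhi, Manila, Paris, Quito, Sofia, Lagos, Oslo, Perth, Riga]
Visit Dakar; enqueue Milan → queue [Delhi, Manila, Paris, Quito, Sofia, Lagos, Oslo, Perth, Riga, Milan]
Visit Delhi; enqueue Dubai → queue [Manila, Paris, Quito, Sofia, Lagos, Oslo, Perth, Riga, Milan, Dubai]
Visit Manila; enqueue Seoul → queue [Paris, Quito, Sofia, Lagos, Oslo, Perth, Riga, Milan, Dubai, Seoul]
Visit Paris; enqueue Kyoto, Porto → queue [Quito, Sofia, Lagos, Oslo, Perth, Riga, Milan, Dubai, Seoul, Kyoto, Porto]
Visit Quito; enqueue Bern → queue [Sofia, Lagos, Oslo, Perth, Riga, Milan, Dubai, Seoul, Kyoto, Porto, Bern]
Visit Sofia; enqueue Kigali → queue [Lagos, Oslo, Perth, Riga, Milan, Dubai, Seoul, Kyoto, Porto, Bern, Kigali]
Visit Lagos → queue [Oslo, Perth, Riga, Milan, Dubai, Seoul, Kyoto, Porto, Bern, Kigali]
Visit Oslo → queue [Perth, Riga, Milan, Dubai, Seoul, Kyoto, Porto, Bern, Kigali]
Visit Perth → queue [Riga, Milan, Dubai, Seoul, Kyoto, Porto, Bern, Kigali]
Visit Riga → queue [Milan, Dubai, Seoul, Kyoto, Porto, Bern, Kigali]
Visit Milan; enqueue Minsk → queue [Dubai, Seoul, Kyoto, Porto, Bern, Kigali, Minsk]
Visit Dubai → queue [Seoul, Kyoto, Porto, Bern, Kigali, Minsk]
Visit Seoul → queue [Kyoto, Porto, Bern, Kigali, Minsk]
Visit Kyoto → queue [Porto, Bern, Kigali, Minsk]
Visit Porto → queue [Bern, Kigali, Minsk]
Visit Bern → queue [Kigali, Minsk]
Visit Kigali → queue [Minsk]
Visit Minsk → queue []

Visit order: Lima, Cairo, Dakar, Delhi, Manila, Paris, Quito, Sofia, Lagos, Oslo, Perth, Riga, Milan, Dubai, Seoul, Kyoto, Porto, Bern, Kigali, Minsk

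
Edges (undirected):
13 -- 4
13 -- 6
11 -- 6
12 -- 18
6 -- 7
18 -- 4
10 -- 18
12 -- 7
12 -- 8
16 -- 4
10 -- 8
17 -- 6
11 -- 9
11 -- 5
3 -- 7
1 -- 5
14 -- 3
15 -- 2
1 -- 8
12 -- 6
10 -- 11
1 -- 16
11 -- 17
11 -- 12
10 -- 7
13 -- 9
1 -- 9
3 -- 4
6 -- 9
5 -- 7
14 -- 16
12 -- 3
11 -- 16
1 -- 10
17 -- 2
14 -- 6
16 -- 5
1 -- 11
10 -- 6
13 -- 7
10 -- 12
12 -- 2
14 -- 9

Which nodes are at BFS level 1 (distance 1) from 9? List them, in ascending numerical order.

1, 6, 11, 13, 14

Level 0: 9
Level 1: 1, 6, 11, 13, 14
Level 2: 3, 4, 5, 7, 8, 10, 12, 16, 17
Level 3: 2, 18
Level 4: 15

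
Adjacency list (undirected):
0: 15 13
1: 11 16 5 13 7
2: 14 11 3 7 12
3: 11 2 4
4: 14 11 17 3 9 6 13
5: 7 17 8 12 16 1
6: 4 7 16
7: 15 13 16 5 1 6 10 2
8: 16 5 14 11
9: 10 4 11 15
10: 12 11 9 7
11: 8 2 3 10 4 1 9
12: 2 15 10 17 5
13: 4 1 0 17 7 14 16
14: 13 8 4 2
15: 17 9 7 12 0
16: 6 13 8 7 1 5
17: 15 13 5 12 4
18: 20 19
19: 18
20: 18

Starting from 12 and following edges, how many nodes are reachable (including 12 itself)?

18

BFS from 12 visits: 12, 2, 5, 10, 15, 17, 3, 7, 11, 14, 1, 8, 16, 9, 0, 4, 13, 6
Reachable nodes: 18 of 21 total.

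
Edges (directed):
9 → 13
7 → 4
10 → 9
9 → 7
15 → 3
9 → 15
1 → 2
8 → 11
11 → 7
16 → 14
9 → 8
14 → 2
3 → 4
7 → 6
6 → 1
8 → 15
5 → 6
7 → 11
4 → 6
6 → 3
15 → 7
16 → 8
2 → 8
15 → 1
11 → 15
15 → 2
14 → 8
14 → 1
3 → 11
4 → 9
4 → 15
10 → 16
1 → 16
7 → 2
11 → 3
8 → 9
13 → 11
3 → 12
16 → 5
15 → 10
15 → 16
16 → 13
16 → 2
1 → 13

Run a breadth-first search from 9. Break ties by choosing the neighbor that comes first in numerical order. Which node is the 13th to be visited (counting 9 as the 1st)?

Visit 9; enqueue 7, 8, 13, 15 → queue [7, 8, 13, 15]
Visit 7; enqueue 2, 4, 6, 11 → queue [8, 13, 15, 2, 4, 6, 11]
Visit 8 → queue [13, 15, 2, 4, 6, 11]
Visit 13 → queue [15, 2, 4, 6, 11]
Visit 15; enqueue 1, 3, 10, 16 → queue [2, 4, 6, 11, 1, 3, 10, 16]
Visit 2 → queue [4, 6, 11, 1, 3, 10, 16]
Visit 4 → queue [6, 11, 1, 3, 10, 16]
Visit 6 → queue [11, 1, 3, 10, 16]
Visit 11 → queue [1, 3, 10, 16]
Visit 1 → queue [3, 10, 16]
Visit 3; enqueue 12 → queue [10, 16, 12]
Visit 10 → queue [16, 12]
Visit 16; enqueue 5, 14 → queue [12, 5, 14]
Visit 12 → queue [5, 14]
Visit 5 → queue [14]
Visit 14 → queue []

Visit order: 9, 7, 8, 13, 15, 2, 4, 6, 11, 1, 3, 10, 16, 12, 5, 14

16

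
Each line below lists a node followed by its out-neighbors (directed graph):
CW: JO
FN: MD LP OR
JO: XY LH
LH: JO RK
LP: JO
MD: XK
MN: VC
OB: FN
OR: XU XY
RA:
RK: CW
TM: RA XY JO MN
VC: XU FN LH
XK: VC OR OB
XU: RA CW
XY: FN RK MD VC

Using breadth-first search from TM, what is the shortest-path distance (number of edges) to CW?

3

Level 0: TM
Level 1: JO, MN, RA, XY
Level 2: FN, LH, MD, RK, VC
Level 3: CW, LP, OR, XK, XU
Level 4: OB
CW first appears at level 3.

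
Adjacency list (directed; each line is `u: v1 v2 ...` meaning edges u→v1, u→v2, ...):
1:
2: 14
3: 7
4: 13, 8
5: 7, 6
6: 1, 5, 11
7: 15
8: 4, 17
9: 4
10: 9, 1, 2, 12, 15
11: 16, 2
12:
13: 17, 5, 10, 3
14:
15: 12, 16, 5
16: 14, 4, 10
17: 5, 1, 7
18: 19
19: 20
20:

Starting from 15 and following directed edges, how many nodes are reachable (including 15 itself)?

17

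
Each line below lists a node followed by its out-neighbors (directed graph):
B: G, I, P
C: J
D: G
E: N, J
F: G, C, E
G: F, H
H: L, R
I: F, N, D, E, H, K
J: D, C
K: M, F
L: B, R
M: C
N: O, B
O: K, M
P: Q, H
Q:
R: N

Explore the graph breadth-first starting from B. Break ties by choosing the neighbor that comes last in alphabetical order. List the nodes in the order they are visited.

Visit B; enqueue P, I, G → queue [P, I, G]
Visit P; enqueue Q, H → queue [I, G, Q, H]
Visit I; enqueue N, K, F, E, D → queue [G, Q, H, N, K, F, E, D]
Visit G → queue [Q, H, N, K, F, E, D]
Visit Q → queue [H, N, K, F, E, D]
Visit H; enqueue R, L → queue [N, K, F, E, D, R, L]
Visit N; enqueue O → queue [K, F, E, D, R, L, O]
Visit K; enqueue M → queue [F, E, D, R, L, O, M]
Visit F; enqueue C → queue [E, D, R, L, O, M, C]
Visit E; enqueue J → queue [D, R, L, O, M, C, J]
Visit D → queue [R, L, O, M, C, J]
Visit R → queue [L, O, M, C, J]
Visit L → queue [O, M, C, J]
Visit O → queue [M, C, J]
Visit M → queue [C, J]
Visit C → queue [J]
Visit J → queue []

B → P → I → G → Q → H → N → K → F → E → D → R → L → O → M → C → J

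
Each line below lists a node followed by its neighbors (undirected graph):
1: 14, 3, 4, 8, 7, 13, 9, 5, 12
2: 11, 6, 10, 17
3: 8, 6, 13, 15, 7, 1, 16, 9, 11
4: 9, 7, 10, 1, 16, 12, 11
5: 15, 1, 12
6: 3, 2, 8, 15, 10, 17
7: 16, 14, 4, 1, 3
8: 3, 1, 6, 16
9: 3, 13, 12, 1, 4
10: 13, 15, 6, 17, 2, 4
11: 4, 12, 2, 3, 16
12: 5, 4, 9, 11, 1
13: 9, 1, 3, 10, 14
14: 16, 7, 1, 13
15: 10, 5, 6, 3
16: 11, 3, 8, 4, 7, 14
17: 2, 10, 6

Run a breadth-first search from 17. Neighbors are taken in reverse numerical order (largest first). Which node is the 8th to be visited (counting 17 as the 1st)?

8

Visit 17; enqueue 10, 6, 2 → queue [10, 6, 2]
Visit 10; enqueue 15, 13, 4 → queue [6, 2, 15, 13, 4]
Visit 6; enqueue 8, 3 → queue [2, 15, 13, 4, 8, 3]
Visit 2; enqueue 11 → queue [15, 13, 4, 8, 3, 11]
Visit 15; enqueue 5 → queue [13, 4, 8, 3, 11, 5]
Visit 13; enqueue 14, 9, 1 → queue [4, 8, 3, 11, 5, 14, 9, 1]
Visit 4; enqueue 16, 12, 7 → queue [8, 3, 11, 5, 14, 9, 1, 16, 12, 7]
Visit 8 → queue [3, 11, 5, 14, 9, 1, 16, 12, 7]
Visit 3 → queue [11, 5, 14, 9, 1, 16, 12, 7]
Visit 11 → queue [5, 14, 9, 1, 16, 12, 7]
Visit 5 → queue [14, 9, 1, 16, 12, 7]
Visit 14 → queue [9, 1, 16, 12, 7]
Visit 9 → queue [1, 16, 12, 7]
Visit 1 → queue [16, 12, 7]
Visit 16 → queue [12, 7]
Visit 12 → queue [7]
Visit 7 → queue []

Visit order: 17, 10, 6, 2, 15, 13, 4, 8, 3, 11, 5, 14, 9, 1, 16, 12, 7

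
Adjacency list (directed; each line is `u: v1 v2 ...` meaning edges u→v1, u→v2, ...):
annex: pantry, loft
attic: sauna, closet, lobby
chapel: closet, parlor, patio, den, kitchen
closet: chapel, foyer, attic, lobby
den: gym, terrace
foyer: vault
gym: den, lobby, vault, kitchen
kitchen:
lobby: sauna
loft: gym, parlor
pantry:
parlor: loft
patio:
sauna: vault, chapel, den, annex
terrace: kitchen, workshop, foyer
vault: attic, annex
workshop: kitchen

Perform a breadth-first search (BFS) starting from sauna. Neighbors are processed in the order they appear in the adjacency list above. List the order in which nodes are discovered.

Visit sauna; enqueue vault, chapel, den, annex → queue [vault, chapel, den, annex]
Visit vault; enqueue attic → queue [chapel, den, annex, attic]
Visit chapel; enqueue closet, parlor, patio, kitchen → queue [den, annex, attic, closet, parlor, patio, kitchen]
Visit den; enqueue gym, terrace → queue [annex, attic, closet, parlor, patio, kitchen, gym, terrace]
Visit annex; enqueue pantry, loft → queue [attic, closet, parlor, patio, kitchen, gym, terrace, pantry, loft]
Visit attic; enqueue lobby → queue [closet, parlor, patio, kitchen, gym, terrace, pantry, loft, lobby]
Visit closet; enqueue foyer → queue [parlor, patio, kitchen, gym, terrace, pantry, loft, lobby, foyer]
Visit parlor → queue [patio, kitchen, gym, terrace, pantry, loft, lobby, foyer]
Visit patio → queue [kitchen, gym, terrace, pantry, loft, lobby, foyer]
Visit kitchen → queue [gym, terrace, pantry, loft, lobby, foyer]
Visit gym → queue [terrace, pantry, loft, lobby, foyer]
Visit terrace; enqueue workshop → queue [pantry, loft, lobby, foyer, workshop]
Visit pantry → queue [loft, lobby, foyer, workshop]
Visit loft → queue [lobby, foyer, workshop]
Visit lobby → queue [foyer, workshop]
Visit foyer → queue [workshop]
Visit workshop → queue []

sauna, vault, chapel, den, annex, attic, closet, parlor, patio, kitchen, gym, terrace, pantry, loft, lobby, foyer, workshop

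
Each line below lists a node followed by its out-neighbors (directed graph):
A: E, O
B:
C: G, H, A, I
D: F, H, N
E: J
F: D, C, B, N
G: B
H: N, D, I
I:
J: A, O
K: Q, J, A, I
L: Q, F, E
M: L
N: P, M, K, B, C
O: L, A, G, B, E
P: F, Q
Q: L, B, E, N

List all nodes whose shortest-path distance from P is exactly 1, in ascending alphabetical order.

F, Q

Level 0: P
Level 1: F, Q
Level 2: B, C, D, E, L, N
Level 3: A, G, H, I, J, K, M
Level 4: O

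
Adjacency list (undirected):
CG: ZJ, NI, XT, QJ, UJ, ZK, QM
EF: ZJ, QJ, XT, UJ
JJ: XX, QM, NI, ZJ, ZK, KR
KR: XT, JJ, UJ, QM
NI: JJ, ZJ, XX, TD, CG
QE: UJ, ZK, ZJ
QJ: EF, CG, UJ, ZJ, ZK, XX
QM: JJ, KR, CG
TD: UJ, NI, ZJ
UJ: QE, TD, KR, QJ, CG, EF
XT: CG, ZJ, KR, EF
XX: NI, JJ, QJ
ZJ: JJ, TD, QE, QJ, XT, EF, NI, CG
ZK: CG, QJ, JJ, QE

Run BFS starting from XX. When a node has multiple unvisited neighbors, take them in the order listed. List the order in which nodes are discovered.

Visit XX; enqueue NI, JJ, QJ → queue [NI, JJ, QJ]
Visit NI; enqueue ZJ, TD, CG → queue [JJ, QJ, ZJ, TD, CG]
Visit JJ; enqueue QM, ZK, KR → queue [QJ, ZJ, TD, CG, QM, ZK, KR]
Visit QJ; enqueue EF, UJ → queue [ZJ, TD, CG, QM, ZK, KR, EF, UJ]
Visit ZJ; enqueue QE, XT → queue [TD, CG, QM, ZK, KR, EF, UJ, QE, XT]
Visit TD → queue [CG, QM, ZK, KR, EF, UJ, QE, XT]
Visit CG → queue [QM, ZK, KR, EF, UJ, QE, XT]
Visit QM → queue [ZK, KR, EF, UJ, QE, XT]
Visit ZK → queue [KR, EF, UJ, QE, XT]
Visit KR → queue [EF, UJ, QE, XT]
Visit EF → queue [UJ, QE, XT]
Visit UJ → queue [QE, XT]
Visit QE → queue [XT]
Visit XT → queue []

XX -> NI -> JJ -> QJ -> ZJ -> TD -> CG -> QM -> ZK -> KR -> EF -> UJ -> QE -> XT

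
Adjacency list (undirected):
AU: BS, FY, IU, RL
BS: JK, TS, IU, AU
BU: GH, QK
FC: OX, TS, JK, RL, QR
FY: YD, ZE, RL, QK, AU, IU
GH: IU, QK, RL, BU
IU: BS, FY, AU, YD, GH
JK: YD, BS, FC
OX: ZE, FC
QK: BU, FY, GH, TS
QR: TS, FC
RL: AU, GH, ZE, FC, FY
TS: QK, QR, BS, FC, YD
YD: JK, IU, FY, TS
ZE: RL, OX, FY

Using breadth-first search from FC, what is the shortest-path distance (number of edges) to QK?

2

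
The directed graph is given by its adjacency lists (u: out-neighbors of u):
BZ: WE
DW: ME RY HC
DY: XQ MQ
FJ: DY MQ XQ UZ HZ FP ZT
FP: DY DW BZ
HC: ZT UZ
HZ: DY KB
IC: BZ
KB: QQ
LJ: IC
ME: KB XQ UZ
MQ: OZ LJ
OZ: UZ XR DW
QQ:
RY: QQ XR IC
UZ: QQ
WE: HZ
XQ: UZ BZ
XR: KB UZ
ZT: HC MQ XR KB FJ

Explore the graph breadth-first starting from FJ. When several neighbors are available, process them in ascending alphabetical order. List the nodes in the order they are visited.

FJ → DY → FP → HZ → MQ → UZ → XQ → ZT → BZ → DW → KB → LJ → OZ → QQ → HC → XR → WE → ME → RY → IC

Visit FJ; enqueue DY, FP, HZ, MQ, UZ, XQ, ZT → queue [DY, FP, HZ, MQ, UZ, XQ, ZT]
Visit DY → queue [FP, HZ, MQ, UZ, XQ, ZT]
Visit FP; enqueue BZ, DW → queue [HZ, MQ, UZ, XQ, ZT, BZ, DW]
Visit HZ; enqueue KB → queue [MQ, UZ, XQ, ZT, BZ, DW, KB]
Visit MQ; enqueue LJ, OZ → queue [UZ, XQ, ZT, BZ, DW, KB, LJ, OZ]
Visit UZ; enqueue QQ → queue [XQ, ZT, BZ, DW, KB, LJ, OZ, QQ]
Visit XQ → queue [ZT, BZ, DW, KB, LJ, OZ, QQ]
Visit ZT; enqueue HC, XR → queue [BZ, DW, KB, LJ, OZ, QQ, HC, XR]
Visit BZ; enqueue WE → queue [DW, KB, LJ, OZ, QQ, HC, XR, WE]
Visit DW; enqueue ME, RY → queue [KB, LJ, OZ, QQ, HC, XR, WE, ME, RY]
Visit KB → queue [LJ, OZ, QQ, HC, XR, WE, ME, RY]
Visit LJ; enqueue IC → queue [OZ, QQ, HC, XR, WE, ME, RY, IC]
Visit OZ → queue [QQ, HC, XR, WE, ME, RY, IC]
Visit QQ → queue [HC, XR, WE, ME, RY, IC]
Visit HC → queue [XR, WE, ME, RY, IC]
Visit XR → queue [WE, ME, RY, IC]
Visit WE → queue [ME, RY, IC]
Visit ME → queue [RY, IC]
Visit RY → queue [IC]
Visit IC → queue []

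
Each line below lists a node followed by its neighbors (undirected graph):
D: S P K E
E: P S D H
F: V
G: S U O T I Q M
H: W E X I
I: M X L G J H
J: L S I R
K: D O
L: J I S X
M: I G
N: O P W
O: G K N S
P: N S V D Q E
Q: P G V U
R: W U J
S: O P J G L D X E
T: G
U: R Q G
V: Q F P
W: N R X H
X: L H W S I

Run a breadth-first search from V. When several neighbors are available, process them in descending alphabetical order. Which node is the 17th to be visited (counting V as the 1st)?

L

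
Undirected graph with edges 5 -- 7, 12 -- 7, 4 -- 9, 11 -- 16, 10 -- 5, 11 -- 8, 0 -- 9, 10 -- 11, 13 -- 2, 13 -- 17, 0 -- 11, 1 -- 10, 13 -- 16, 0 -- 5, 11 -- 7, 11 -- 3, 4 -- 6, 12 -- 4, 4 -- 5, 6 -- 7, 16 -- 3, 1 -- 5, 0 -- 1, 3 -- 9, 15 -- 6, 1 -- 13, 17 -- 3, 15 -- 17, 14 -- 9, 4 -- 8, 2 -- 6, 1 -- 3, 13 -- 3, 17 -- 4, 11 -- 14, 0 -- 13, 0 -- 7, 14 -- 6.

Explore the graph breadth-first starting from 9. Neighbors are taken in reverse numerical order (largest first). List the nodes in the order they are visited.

Visit 9; enqueue 14, 4, 3, 0 → queue [14, 4, 3, 0]
Visit 14; enqueue 11, 6 → queue [4, 3, 0, 11, 6]
Visit 4; enqueue 17, 12, 8, 5 → queue [3, 0, 11, 6, 17, 12, 8, 5]
Visit 3; enqueue 16, 13, 1 → queue [0, 11, 6, 17, 12, 8, 5, 16, 13, 1]
Visit 0; enqueue 7 → queue [11, 6, 17, 12, 8, 5, 16, 13, 1, 7]
Visit 11; enqueue 10 → queue [6, 17, 12, 8, 5, 16, 13, 1, 7, 10]
Visit 6; enqueue 15, 2 → queue [17, 12, 8, 5, 16, 13, 1, 7, 10, 15, 2]
Visit 17 → queue [12, 8, 5, 16, 13, 1, 7, 10, 15, 2]
Visit 12 → queue [8, 5, 16, 13, 1, 7, 10, 15, 2]
Visit 8 → queue [5, 16, 13, 1, 7, 10, 15, 2]
Visit 5 → queue [16, 13, 1, 7, 10, 15, 2]
Visit 16 → queue [13, 1, 7, 10, 15, 2]
Visit 13 → queue [1, 7, 10, 15, 2]
Visit 1 → queue [7, 10, 15, 2]
Visit 7 → queue [10, 15, 2]
Visit 10 → queue [15, 2]
Visit 15 → queue [2]
Visit 2 → queue []

9, 14, 4, 3, 0, 11, 6, 17, 12, 8, 5, 16, 13, 1, 7, 10, 15, 2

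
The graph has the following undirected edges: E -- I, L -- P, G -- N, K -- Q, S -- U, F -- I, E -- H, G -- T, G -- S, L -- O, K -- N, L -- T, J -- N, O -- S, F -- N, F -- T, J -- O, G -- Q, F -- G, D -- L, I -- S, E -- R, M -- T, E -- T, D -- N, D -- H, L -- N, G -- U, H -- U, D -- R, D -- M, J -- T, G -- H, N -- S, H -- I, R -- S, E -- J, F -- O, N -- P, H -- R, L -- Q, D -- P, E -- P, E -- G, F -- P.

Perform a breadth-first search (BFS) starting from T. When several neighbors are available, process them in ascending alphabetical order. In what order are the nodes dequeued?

T E F G J L M H I P R N O Q S U D K

Visit T; enqueue E, F, G, J, L, M → queue [E, F, G, J, L, M]
Visit E; enqueue H, I, P, R → queue [F, G, J, L, M, H, I, P, R]
Visit F; enqueue N, O → queue [G, J, L, M, H, I, P, R, N, O]
Visit G; enqueue Q, S, U → queue [J, L, M, H, I, P, R, N, O, Q, S, U]
Visit J → queue [L, M, H, I, P, R, N, O, Q, S, U]
Visit L; enqueue D → queue [M, H, I, P, R, N, O, Q, S, U, D]
Visit M → queue [H, I, P, R, N, O, Q, S, U, D]
Visit H → queue [I, P, R, N, O, Q, S, U, D]
Visit I → queue [P, R, N, O, Q, S, U, D]
Visit P → queue [R, N, O, Q, S, U, D]
Visit R → queue [N, O, Q, S, U, D]
Visit N; enqueue K → queue [O, Q, S, U, D, K]
Visit O → queue [Q, S, U, D, K]
Visit Q → queue [S, U, D, K]
Visit S → queue [U, D, K]
Visit U → queue [D, K]
Visit D → queue [K]
Visit K → queue []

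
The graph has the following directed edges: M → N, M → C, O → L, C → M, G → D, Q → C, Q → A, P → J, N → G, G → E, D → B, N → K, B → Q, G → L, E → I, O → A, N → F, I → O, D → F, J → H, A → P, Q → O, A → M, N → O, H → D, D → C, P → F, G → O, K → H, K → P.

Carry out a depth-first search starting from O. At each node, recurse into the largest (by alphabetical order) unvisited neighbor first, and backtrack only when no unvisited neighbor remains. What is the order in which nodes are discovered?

O -> L -> A -> P -> J -> H -> D -> F -> C -> M -> N -> K -> G -> E -> I -> B -> Q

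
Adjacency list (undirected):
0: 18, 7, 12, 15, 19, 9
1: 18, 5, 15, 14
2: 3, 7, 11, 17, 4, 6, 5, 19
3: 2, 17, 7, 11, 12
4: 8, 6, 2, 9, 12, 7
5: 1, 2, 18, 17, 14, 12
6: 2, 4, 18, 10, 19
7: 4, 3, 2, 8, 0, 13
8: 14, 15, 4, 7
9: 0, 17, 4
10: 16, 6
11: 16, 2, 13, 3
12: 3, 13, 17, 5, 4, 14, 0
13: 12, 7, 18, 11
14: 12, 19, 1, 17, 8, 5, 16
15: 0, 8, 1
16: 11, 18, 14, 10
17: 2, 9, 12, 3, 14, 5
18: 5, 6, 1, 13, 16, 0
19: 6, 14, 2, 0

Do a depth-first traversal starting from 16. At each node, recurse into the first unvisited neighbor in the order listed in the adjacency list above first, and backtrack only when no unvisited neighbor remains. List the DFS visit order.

16 → 11 → 2 → 3 → 17 → 9 → 0 → 18 → 5 → 1 → 15 → 8 → 14 → 12 → 13 → 7 → 4 → 6 → 10 → 19

Visit 16
16 → 11
11 → 2
2 → 3
3 → 17
17 → 9
9 → 0
0 → 18
18 → 5
5 → 1
1 → 15
15 → 8
8 → 14
14 → 12
12 → 13
13 → 7
7 → 4
4 → 6
6 → 10
6 → 19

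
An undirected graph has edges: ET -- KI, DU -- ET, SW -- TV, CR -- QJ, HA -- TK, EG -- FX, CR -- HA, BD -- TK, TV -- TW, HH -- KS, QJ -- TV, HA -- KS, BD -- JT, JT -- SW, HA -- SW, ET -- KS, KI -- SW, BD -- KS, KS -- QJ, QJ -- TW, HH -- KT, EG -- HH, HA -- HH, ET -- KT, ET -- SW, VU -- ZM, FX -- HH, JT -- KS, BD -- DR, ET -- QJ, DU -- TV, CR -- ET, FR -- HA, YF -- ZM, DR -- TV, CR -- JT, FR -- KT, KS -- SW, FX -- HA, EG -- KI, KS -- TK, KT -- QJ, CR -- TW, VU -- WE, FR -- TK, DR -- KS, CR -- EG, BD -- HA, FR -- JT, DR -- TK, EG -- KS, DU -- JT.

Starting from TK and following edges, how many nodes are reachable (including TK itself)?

BFS from TK visits: TK, KS, HA, FR, DR, BD, SW, QJ, JT, HH, ET, EG, FX, CR, KT, TV, KI, TW, DU
Reachable nodes: 19 of 23 total.

19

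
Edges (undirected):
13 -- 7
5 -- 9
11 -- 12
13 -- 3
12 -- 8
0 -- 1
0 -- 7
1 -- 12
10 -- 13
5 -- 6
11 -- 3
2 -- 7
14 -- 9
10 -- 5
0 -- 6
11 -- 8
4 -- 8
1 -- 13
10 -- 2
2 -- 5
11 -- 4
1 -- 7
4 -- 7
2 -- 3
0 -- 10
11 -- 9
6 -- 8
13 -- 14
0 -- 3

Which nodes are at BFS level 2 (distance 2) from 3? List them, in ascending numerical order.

1, 4, 5, 6, 7, 8, 9, 10, 12, 14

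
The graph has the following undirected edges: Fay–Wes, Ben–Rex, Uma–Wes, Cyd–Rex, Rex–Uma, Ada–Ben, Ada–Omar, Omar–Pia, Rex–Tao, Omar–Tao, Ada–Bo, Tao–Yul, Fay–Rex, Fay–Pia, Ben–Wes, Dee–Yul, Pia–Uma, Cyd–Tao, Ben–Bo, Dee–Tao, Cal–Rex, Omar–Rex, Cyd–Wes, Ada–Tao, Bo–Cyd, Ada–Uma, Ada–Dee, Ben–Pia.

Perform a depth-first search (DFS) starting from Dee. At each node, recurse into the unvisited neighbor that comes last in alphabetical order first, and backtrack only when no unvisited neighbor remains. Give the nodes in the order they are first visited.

Visit Dee
Dee → Yul
Yul → Tao
Tao → Rex
Rex → Uma
Uma → Wes
Wes → Fay
Fay → Pia
Pia → Omar
Omar → Ada
Ada → Bo
Bo → Cyd
Bo → Ben
Rex → Cal

Dee, Yul, Tao, Rex, Uma, Wes, Fay, Pia, Omar, Ada, Bo, Cyd, Ben, Cal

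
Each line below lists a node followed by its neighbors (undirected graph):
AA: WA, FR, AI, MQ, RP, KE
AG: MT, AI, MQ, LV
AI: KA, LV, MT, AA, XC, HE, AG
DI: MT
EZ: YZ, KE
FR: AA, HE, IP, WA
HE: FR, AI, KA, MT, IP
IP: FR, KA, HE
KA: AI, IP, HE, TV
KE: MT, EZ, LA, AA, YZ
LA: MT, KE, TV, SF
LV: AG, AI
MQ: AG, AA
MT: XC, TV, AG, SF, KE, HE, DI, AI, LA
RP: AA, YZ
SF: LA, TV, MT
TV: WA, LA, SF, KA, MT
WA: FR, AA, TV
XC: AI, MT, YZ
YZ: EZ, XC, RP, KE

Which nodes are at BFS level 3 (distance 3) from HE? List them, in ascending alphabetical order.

Level 0: HE
Level 1: AI, FR, IP, KA, MT
Level 2: AA, AG, DI, KE, LA, LV, SF, TV, WA, XC
Level 3: EZ, MQ, RP, YZ

EZ, MQ, RP, YZ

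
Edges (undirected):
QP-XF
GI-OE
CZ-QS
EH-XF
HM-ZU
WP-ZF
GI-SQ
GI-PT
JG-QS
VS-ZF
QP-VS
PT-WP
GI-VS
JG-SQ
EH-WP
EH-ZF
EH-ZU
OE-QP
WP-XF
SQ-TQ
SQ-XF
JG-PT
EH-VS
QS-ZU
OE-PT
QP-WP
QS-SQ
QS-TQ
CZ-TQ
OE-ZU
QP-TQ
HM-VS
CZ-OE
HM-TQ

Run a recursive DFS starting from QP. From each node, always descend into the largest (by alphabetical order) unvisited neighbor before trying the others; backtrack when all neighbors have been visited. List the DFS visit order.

Visit QP
QP → XF
XF → WP
WP → ZF
ZF → VS
VS → HM
HM → ZU
ZU → QS
QS → TQ
TQ → SQ
SQ → JG
JG → PT
PT → OE
OE → GI
OE → CZ
ZU → EH

QP, XF, WP, ZF, VS, HM, ZU, QS, TQ, SQ, JG, PT, OE, GI, CZ, EH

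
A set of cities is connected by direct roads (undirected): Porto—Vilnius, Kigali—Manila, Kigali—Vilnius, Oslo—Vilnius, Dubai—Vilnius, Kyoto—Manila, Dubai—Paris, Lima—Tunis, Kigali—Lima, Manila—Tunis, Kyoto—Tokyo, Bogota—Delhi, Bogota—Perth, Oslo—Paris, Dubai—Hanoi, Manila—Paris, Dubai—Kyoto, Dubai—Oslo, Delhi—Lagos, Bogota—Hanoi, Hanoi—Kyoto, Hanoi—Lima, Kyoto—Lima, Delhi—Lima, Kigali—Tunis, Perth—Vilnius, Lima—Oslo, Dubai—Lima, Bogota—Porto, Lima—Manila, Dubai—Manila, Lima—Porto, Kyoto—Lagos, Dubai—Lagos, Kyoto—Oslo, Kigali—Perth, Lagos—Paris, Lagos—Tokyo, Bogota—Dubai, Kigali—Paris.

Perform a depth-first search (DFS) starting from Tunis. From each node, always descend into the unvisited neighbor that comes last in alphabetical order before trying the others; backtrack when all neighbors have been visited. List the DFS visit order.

Tunis → Manila → Paris → Oslo → Vilnius → Porto → Lima → Kyoto → Tokyo → Lagos → Dubai → Hanoi → Bogota → Perth → Kigali → Delhi

Visit Tunis
Tunis → Manila
Manila → Paris
Paris → Oslo
Oslo → Vilnius
Vilnius → Porto
Porto → Lima
Lima → Kyoto
Kyoto → Tokyo
Tokyo → Lagos
Lagos → Dubai
Dubai → Hanoi
Hanoi → Bogota
Bogota → Perth
Perth → Kigali
Bogota → Delhi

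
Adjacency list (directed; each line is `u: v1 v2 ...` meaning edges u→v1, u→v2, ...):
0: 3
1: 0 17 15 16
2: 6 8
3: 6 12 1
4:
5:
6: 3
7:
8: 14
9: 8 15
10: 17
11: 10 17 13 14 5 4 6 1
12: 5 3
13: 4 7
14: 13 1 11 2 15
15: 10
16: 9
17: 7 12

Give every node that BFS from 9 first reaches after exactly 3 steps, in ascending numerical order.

1, 2, 11, 13, 17

Level 0: 9
Level 1: 8, 15
Level 2: 10, 14
Level 3: 1, 2, 11, 13, 17
Level 4: 0, 4, 5, 6, 7, 12, 16
Level 5: 3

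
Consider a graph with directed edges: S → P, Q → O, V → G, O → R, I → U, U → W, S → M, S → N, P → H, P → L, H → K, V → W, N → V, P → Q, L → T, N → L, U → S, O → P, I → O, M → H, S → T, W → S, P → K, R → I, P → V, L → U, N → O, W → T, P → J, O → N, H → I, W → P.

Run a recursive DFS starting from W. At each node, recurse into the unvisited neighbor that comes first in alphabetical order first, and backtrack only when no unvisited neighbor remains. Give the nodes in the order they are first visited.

W -> P -> H -> I -> O -> N -> L -> T -> U -> S -> M -> V -> G -> R -> K -> J -> Q

Visit W
W → P
P → H
H → I
I → O
O → N
N → L
L → T
L → U
U → S
S → M
N → V
V → G
O → R
H → K
P → J
P → Q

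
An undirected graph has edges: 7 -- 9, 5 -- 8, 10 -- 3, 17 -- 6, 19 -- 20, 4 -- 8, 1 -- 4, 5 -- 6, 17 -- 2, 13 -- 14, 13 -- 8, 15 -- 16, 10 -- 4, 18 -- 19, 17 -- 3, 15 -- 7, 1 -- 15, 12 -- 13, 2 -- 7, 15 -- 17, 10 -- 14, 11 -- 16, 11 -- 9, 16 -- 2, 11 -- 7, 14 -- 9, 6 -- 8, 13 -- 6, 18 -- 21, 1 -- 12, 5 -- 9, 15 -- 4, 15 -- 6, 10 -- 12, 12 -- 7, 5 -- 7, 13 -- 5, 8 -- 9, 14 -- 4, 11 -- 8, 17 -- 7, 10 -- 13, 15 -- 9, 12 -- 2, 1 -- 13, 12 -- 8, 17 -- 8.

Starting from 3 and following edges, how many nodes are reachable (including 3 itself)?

BFS from 3 visits: 3, 10, 17, 4, 12, 13, 14, 2, 6, 7, 8, 15, 1, 5, 9, 16, 11
Reachable nodes: 17 of 21 total.

17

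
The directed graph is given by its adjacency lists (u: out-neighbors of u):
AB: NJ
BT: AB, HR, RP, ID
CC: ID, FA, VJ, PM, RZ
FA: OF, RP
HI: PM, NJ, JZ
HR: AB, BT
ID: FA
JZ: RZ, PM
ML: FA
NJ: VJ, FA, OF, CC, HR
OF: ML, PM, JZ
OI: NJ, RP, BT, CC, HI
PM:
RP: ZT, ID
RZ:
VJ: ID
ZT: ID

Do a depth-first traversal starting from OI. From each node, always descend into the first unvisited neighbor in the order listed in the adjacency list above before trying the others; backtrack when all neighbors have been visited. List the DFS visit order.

Visit OI
OI → NJ
NJ → VJ
VJ → ID
ID → FA
FA → OF
OF → ML
OF → PM
OF → JZ
JZ → RZ
FA → RP
RP → ZT
NJ → CC
NJ → HR
HR → AB
HR → BT
OI → HI

OI NJ VJ ID FA OF ML PM JZ RZ RP ZT CC HR AB BT HI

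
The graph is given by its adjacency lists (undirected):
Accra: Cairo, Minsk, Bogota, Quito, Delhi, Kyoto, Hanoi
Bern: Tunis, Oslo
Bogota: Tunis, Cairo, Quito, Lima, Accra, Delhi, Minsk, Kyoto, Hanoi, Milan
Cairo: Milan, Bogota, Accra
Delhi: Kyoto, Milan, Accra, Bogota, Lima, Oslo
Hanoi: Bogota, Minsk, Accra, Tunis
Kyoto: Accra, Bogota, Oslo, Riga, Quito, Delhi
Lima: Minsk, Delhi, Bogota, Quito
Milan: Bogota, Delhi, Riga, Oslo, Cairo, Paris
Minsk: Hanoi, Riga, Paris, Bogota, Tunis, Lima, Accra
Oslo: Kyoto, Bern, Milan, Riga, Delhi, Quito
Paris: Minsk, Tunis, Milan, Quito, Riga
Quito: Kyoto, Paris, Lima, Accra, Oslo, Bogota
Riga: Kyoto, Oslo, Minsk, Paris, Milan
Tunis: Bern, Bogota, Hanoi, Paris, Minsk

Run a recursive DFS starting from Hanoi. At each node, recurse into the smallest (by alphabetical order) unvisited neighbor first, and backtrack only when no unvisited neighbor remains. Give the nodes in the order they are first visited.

Visit Hanoi
Hanoi → Accra
Accra → Bogota
Bogota → Cairo
Cairo → Milan
Milan → Delhi
Delhi → Kyoto
Kyoto → Oslo
Oslo → Bern
Bern → Tunis
Tunis → Minsk
Minsk → Lima
Lima → Quito
Quito → Paris
Paris → Riga

Hanoi, Accra, Bogota, Cairo, Milan, Delhi, Kyoto, Oslo, Bern, Tunis, Minsk, Lima, Quito, Paris, Riga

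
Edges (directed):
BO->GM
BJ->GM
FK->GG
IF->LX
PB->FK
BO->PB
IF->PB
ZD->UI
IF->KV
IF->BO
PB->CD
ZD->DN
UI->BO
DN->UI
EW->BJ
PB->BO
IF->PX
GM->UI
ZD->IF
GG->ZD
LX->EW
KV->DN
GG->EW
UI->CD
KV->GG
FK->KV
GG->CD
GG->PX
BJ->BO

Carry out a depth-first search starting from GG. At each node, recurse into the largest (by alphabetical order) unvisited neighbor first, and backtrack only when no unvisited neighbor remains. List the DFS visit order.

GG ZD UI CD BO PB FK KV DN GM IF PX LX EW BJ

Visit GG
GG → ZD
ZD → UI
UI → CD
UI → BO
BO → PB
PB → FK
FK → KV
KV → DN
BO → GM
ZD → IF
IF → PX
IF → LX
LX → EW
EW → BJ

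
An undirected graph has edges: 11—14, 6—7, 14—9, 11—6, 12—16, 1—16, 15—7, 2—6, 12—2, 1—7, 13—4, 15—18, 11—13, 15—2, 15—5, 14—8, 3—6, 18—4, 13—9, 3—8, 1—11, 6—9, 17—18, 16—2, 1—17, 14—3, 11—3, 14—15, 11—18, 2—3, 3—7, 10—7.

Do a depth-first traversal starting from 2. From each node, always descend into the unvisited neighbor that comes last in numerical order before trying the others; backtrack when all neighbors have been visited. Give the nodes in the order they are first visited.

Visit 2
2 → 16
16 → 12
16 → 1
1 → 17
17 → 18
18 → 15
15 → 14
14 → 11
11 → 13
13 → 9
9 → 6
6 → 7
7 → 10
7 → 3
3 → 8
13 → 4
15 → 5

2 16 12 1 17 18 15 14 11 13 9 6 7 10 3 8 4 5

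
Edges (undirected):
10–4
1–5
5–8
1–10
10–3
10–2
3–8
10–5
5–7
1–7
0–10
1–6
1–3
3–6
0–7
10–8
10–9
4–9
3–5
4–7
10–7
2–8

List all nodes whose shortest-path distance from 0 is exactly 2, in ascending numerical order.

Level 0: 0
Level 1: 7, 10
Level 2: 1, 2, 3, 4, 5, 8, 9
Level 3: 6

1, 2, 3, 4, 5, 8, 9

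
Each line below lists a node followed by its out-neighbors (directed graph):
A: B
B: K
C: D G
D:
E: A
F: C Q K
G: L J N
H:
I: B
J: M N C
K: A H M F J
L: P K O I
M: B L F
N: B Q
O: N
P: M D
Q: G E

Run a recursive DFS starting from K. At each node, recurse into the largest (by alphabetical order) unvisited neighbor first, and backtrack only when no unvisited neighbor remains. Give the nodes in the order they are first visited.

K -> M -> L -> P -> D -> O -> N -> Q -> G -> J -> C -> E -> A -> B -> I -> F -> H

Visit K
K → M
M → L
L → P
P → D
L → O
O → N
N → Q
Q → G
G → J
J → C
Q → E
E → A
A → B
L → I
M → F
K → H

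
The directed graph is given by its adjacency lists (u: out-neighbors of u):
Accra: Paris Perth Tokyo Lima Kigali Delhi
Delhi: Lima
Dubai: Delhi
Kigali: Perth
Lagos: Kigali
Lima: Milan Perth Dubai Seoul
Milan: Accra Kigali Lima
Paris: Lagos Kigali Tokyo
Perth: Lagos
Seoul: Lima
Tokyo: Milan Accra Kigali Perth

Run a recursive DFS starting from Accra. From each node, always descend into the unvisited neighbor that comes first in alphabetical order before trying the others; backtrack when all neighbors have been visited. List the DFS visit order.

Visit Accra
Accra → Delhi
Delhi → Lima
Lima → Dubai
Lima → Milan
Milan → Kigali
Kigali → Perth
Perth → Lagos
Lima → Seoul
Accra → Paris
Paris → Tokyo

Accra, Delhi, Lima, Dubai, Milan, Kigali, Perth, Lagos, Seoul, Paris, Tokyo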